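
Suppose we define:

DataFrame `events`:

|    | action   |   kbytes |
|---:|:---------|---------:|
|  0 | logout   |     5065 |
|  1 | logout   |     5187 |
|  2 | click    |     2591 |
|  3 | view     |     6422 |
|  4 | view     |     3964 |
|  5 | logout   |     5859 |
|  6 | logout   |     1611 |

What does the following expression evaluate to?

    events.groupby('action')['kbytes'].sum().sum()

30699

group by action, sum of kbytes:
action
click      2591
logout    17722
view      10386
Name: kbytes, dtype: int64
Reading off the sum of the resulting series, we get 30699.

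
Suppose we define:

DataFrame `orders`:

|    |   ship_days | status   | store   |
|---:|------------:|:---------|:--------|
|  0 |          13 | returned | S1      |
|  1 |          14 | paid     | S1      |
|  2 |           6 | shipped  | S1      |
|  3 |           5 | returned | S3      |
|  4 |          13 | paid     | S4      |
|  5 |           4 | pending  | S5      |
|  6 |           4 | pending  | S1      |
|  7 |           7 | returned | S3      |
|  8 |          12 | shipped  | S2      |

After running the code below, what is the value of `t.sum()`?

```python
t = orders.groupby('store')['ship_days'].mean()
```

group by store, mean of ship_days:
store
S1     9.25
S2    12.00
S3     6.00
S4    13.00
S5     4.00
Name: ship_days, dtype: float64
So sum() = 44.25.

44.25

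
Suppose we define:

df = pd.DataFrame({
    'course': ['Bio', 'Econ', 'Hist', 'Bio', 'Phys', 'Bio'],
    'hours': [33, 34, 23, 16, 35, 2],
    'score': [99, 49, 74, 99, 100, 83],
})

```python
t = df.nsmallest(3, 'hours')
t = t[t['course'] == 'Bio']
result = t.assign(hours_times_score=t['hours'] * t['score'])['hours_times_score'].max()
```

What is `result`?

take 3 rows with smallest hours:
  course  hours  score
5    Bio      2     83
3    Bio     16     99
2   Hist     23     74
filter rows where course == 'Bio':
  course  hours  score
5    Bio      2     83
3    Bio     16     99
add column hours_times_score = t['hours'] * t['score']:
  course  hours  score  hours_times_score
5    Bio      2     83                166
3    Bio     16     99               1584
Finally, max of column 'hours_times_score' = 1584.

1584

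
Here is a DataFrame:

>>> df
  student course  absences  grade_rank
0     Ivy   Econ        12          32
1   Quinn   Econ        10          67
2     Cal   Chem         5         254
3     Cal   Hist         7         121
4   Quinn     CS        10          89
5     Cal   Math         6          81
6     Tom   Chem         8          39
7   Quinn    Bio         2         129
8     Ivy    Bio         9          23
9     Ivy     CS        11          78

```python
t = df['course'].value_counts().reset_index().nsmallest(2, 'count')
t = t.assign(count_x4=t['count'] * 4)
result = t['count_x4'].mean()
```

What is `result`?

value_counts of course:
course
Econ    2
Chem    2
CS      2
Bio     2
Hist    1
Math    1
Name: count, dtype: int64
reset_index():
  course  count
0   Econ      2
1   Chem      2
2     CS      2
3    Bio      2
4   Hist      1
5   Math      1
take 2 rows with smallest count:
  course  count
4   Hist      1
5   Math      1
add column count_x4 = t['count'] * 4:
  course  count  count_x4
4   Hist      1         4
5   Math      1         4
mean of column 'count_x4' → 4.0

4.0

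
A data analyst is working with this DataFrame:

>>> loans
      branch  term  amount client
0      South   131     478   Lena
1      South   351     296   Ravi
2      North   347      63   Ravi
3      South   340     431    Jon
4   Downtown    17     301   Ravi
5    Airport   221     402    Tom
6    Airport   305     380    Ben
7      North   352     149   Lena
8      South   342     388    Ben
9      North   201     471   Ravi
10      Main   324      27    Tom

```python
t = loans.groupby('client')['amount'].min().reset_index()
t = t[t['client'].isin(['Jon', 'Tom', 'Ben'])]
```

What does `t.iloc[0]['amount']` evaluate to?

group by client, min of amount:
client
Ben     380
Jon     431
Lena    149
Ravi     63
Tom      27
Name: amount, dtype: int64
reset_index():
  client  amount
0    Ben     380
1    Jon     431
2   Lena     149
3   Ravi      63
4    Tom      27
filter rows where client in ['Jon', 'Tom', 'Ben']:
  client  amount
0    Ben     380
1    Jon     431
4    Tom      27

380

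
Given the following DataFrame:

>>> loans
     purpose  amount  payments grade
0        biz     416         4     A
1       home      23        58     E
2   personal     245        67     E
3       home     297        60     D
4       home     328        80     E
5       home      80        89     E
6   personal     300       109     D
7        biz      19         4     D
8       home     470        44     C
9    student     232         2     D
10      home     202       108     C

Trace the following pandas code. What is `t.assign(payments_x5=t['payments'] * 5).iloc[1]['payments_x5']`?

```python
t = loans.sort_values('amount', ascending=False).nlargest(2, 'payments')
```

540

sort by amount descending:
     purpose  amount  payments grade
8       home     470        44     C
0        biz     416         4     A
4       home     328        80     E
6   personal     300       109     D
3       home     297        60     D
2   personal     245        67     E
9    student     232         2     D
10      home     202       108     C
5       home      80        89     E
1       home      23        58     E
7        biz      19         4     D
take 2 rows with largest payments:
     purpose  amount  payments grade
6   personal     300       109     D
10      home     202       108     C
add column payments_x5 = t['payments'] * 5:
     purpose  amount  payments grade  payments_x5
6   personal     300       109     D          545
10      home     202       108     C          540
The value at position 1, column 'payments_x5' is 540.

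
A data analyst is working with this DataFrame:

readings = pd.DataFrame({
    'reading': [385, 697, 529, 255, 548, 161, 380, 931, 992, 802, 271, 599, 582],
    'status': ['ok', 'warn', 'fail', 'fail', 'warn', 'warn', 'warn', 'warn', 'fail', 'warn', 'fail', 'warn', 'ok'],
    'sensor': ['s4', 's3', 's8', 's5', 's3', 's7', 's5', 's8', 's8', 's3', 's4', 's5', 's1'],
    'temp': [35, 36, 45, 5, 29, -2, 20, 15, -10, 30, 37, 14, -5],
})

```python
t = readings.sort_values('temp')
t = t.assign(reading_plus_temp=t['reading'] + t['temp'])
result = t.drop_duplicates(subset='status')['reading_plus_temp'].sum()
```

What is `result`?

sort by temp:
    reading status sensor  temp
8       992   fail     s8   -10
12      582     ok     s1    -5
5       161   warn     s7    -2
3       255   fail     s5     5
11      599   warn     s5    14
7       931   warn     s8    15
6       380   warn     s5    20
4       548   warn     s3    29
9       802   warn     s3    30
0       385     ok     s4    35
1       697   warn     s3    36
10      271   fail     s4    37
2       529   fail     s8    45
add column reading_plus_temp = t['reading'] + t['temp']:
    reading status sensor  temp  reading_plus_temp
8       992   fail     s8   -10                982
12      582     ok     s1    -5                577
5       161   warn     s7    -2                159
3       255   fail     s5     5                260
11      599   warn     s5    14                613
7       931   warn     s8    15                946
6       380   warn     s5    20                400
4       548   warn     s3    29                577
9       802   warn     s3    30                832
0       385     ok     s4    35                420
1       697   warn     s3    36                733
10      271   fail     s4    37                308
2       529   fail     s8    45                574
drop duplicate status (keep=first):
    reading status sensor  temp  reading_plus_temp
8       992   fail     s8   -10                982
12      582     ok     s1    -5                577
5       161   warn     s7    -2                159

1718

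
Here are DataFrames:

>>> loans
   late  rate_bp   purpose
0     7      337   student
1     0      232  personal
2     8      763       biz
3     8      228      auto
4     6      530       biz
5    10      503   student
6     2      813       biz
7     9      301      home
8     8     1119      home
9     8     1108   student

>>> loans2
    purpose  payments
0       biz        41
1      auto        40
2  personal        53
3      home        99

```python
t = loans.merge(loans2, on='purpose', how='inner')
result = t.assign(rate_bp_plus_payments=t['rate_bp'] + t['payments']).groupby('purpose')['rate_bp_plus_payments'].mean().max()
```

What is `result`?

809.0

merge on 'purpose' (how='inner') → 7 rows:
   late  rate_bp   purpose  payments
0     0      232  personal        53
1     8      763       biz        41
2     8      228      auto        40
3     6      530       biz        41
4     2      813       biz        41
5     9      301      home        99
6     8     1119      home        99
add column rate_bp_plus_payments = t['rate_bp'] + t['payments']:
   late  rate_bp   purpose  payments  rate_bp_plus_payments
0     0      232  personal        53                    285
1     8      763       biz        41                    804
2     8      228      auto        40                    268
3     6      530       biz        41                    571
4     2      813       biz        41                    854
5     9      301      home        99                    400
6     8     1119      home        99                   1218
group by purpose, mean of rate_bp_plus_payments:
purpose
auto        268.0
biz         743.0
home        809.0
personal    285.0
Name: rate_bp_plus_payments, dtype: float64
So max() = 809.0.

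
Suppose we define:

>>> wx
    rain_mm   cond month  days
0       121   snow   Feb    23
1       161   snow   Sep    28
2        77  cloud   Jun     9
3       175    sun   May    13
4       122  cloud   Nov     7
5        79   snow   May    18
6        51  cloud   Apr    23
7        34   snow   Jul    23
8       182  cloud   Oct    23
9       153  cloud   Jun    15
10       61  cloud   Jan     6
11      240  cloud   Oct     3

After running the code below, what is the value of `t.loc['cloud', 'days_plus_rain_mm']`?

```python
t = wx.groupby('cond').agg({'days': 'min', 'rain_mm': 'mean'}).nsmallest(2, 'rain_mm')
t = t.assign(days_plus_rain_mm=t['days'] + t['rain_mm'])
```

group by cond: min(days), mean(rain_mm):
       days     rain_mm
cond                   
cloud     3  126.571429
snow     18   98.750000
sun      13  175.000000
take 2 rows with smallest rain_mm:
       days     rain_mm
cond                   
snow     18   98.750000
cloud     3  126.571429
add column days_plus_rain_mm = t['days'] + t['rain_mm']:
       days     rain_mm  days_plus_rain_mm
cond                                      
snow     18   98.750000         116.750000
cloud     3  126.571429         129.571429

129.571428571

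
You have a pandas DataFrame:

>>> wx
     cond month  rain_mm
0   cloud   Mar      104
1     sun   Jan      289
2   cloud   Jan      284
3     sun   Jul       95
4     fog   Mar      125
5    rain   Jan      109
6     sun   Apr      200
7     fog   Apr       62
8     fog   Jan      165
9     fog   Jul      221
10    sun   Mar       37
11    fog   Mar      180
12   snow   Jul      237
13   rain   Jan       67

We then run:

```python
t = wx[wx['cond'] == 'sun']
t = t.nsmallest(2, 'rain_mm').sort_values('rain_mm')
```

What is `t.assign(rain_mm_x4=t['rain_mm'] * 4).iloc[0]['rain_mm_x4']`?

filter rows where cond == 'sun':
   cond month  rain_mm
1   sun   Jan      289
3   sun   Jul       95
6   sun   Apr      200
10  sun   Mar       37
take 2 rows with smallest rain_mm:
   cond month  rain_mm
10  sun   Mar       37
3   sun   Jul       95
sort by rain_mm:
   cond month  rain_mm
10  sun   Mar       37
3   sun   Jul       95
add column rain_mm_x4 = t['rain_mm'] * 4:
   cond month  rain_mm  rain_mm_x4
10  sun   Mar       37         148
3   sun   Jul       95         380
value at position 0, column 'rain_mm_x4' → 148

148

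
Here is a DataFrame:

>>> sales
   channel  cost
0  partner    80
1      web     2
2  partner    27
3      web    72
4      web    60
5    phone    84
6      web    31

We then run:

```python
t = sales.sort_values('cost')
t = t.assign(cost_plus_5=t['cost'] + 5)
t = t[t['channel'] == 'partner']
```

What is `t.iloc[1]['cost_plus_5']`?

sort by cost:
   channel  cost
1      web     2
2  partner    27
6      web    31
4      web    60
3      web    72
0  partner    80
5    phone    84
add column cost_plus_5 = t['cost'] + 5:
   channel  cost  cost_plus_5
1      web     2            7
2  partner    27           32
6      web    31           36
4      web    60           65
3      web    72           77
0  partner    80           85
5    phone    84           89
filter rows where channel == 'partner':
   channel  cost  cost_plus_5
2  partner    27           32
0  partner    80           85
So iloc[1]['cost_plus_5'] = 85.

85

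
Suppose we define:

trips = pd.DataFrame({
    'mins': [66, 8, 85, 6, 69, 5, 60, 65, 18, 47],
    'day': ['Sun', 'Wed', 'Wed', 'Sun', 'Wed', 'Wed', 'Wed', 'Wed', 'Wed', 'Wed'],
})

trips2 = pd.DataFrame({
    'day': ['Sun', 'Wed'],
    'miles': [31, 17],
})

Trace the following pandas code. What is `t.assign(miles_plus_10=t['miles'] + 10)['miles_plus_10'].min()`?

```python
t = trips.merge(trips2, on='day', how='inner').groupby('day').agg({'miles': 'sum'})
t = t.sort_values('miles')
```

merge on 'day' (how='inner') → 10 rows:
   mins  day  miles
0    66  Sun     31
1     8  Wed     17
2    85  Wed     17
3     6  Sun     31
4    69  Wed     17
5     5  Wed     17
6    60  Wed     17
7    65  Wed     17
8    18  Wed     17
9    47  Wed     17
group by day, sum of miles:
     miles
day       
Sun     62
Wed    136
sort by miles:
     miles
day       
Sun     62
Wed    136
add column miles_plus_10 = t['miles'] + 10:
     miles  miles_plus_10
day                      
Sun     62             72
Wed    136            146
The min of column 'miles_plus_10' is 72.

72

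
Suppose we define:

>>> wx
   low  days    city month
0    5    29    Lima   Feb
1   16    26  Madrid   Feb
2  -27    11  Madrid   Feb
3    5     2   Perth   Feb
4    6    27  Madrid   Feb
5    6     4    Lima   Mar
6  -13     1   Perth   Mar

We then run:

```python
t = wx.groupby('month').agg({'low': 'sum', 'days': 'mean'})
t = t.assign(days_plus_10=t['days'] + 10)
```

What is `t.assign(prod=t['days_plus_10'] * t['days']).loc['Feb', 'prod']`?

551.0

group by month: sum(low), mean(days):
       low  days
month           
Feb      5  19.0
Mar     -7   2.5
add column days_plus_10 = t['days'] + 10:
       low  days  days_plus_10
month                         
Feb      5  19.0          29.0
Mar     -7   2.5          12.5
add column prod = t['days_plus_10'] * t['days']:
       low  days  days_plus_10    prod
month                                 
Feb      5  19.0          29.0  551.00
Mar     -7   2.5          12.5   31.25
So loc['Feb', 'prod'] = 551.0.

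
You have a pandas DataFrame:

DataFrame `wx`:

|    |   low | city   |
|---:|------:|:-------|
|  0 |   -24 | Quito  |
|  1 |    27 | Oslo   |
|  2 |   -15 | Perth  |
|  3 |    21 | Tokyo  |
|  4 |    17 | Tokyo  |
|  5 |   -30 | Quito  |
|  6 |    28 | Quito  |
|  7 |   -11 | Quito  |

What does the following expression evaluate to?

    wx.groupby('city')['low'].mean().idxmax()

group by city, mean of low:
city
Oslo     27.00
Perth   -15.00
Quito    -9.25
Tokyo    19.00
Name: low, dtype: float64

Oslo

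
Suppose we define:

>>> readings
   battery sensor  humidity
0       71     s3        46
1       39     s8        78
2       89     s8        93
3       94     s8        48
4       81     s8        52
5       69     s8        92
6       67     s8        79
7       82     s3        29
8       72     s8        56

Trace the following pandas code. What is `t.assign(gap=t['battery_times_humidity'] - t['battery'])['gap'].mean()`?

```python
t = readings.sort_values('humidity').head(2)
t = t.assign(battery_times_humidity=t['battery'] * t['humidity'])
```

sort by humidity:
   battery sensor  humidity
7       82     s3        29
0       71     s3        46
3       94     s8        48
4       81     s8        52
8       72     s8        56
1       39     s8        78
6       67     s8        79
5       69     s8        92
2       89     s8        93
take first 2 rows:
   battery sensor  humidity
7       82     s3        29
0       71     s3        46
add column battery_times_humidity = t['battery'] * t['humidity']:
   battery sensor  humidity  battery_times_humidity
7       82     s3        29                    2378
0       71     s3        46                    3266
add column gap = t['battery_times_humidity'] - t['battery']:
   battery sensor  humidity  battery_times_humidity   gap
7       82     s3        29                    2378  2296
0       71     s3        46                    3266  3195
Then the mean of column 'gap': 2745.5

2745.5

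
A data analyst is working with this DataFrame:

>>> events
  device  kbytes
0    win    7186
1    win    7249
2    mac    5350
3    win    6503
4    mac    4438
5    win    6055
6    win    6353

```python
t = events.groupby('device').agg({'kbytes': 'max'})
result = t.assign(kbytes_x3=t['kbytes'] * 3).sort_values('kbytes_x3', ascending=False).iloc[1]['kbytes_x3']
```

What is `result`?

group by device, max of kbytes:
        kbytes
device        
mac       5350
win       7249
add column kbytes_x3 = t['kbytes'] * 3:
        kbytes  kbytes_x3
device                   
mac       5350      16050
win       7249      21747
sort by kbytes_x3 descending:
        kbytes  kbytes_x3
device                   
win       7249      21747
mac       5350      16050
Finally, value at position 1, column 'kbytes_x3' = 16050.

16050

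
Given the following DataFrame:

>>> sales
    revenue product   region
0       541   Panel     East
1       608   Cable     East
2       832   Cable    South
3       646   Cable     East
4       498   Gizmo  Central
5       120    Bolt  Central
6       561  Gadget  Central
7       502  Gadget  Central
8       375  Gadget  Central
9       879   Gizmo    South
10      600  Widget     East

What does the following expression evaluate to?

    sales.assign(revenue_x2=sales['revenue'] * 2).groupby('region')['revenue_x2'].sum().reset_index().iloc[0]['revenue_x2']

4112

add column revenue_x2 = sales['revenue'] * 2:
    revenue product   region  revenue_x2
0       541   Panel     East        1082
1       608   Cable     East        1216
2       832   Cable    South        1664
3       646   Cable     East        1292
4       498   Gizmo  Central         996
5       120    Bolt  Central         240
6       561  Gadget  Central        1122
7       502  Gadget  Central        1004
8       375  Gadget  Central         750
9       879   Gizmo    South        1758
10      600  Widget     East        1200
group by region, sum of revenue_x2:
region
Central    4112
East       4790
South      3422
Name: revenue_x2, dtype: int64
reset_index():
    region  revenue_x2
0  Central        4112
1     East        4790
2    South        3422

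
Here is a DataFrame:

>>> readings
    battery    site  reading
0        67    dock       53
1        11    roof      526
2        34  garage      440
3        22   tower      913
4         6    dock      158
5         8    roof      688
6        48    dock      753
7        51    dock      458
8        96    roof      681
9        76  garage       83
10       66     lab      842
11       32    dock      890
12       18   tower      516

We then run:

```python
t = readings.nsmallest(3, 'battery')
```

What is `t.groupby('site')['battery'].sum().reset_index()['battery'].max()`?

take 3 rows with smallest battery:
   battery  site  reading
4        6  dock      158
5        8  roof      688
1       11  roof      526
group by site, sum of battery:
site
dock     6
roof    19
Name: battery, dtype: int64
reset_index():
   site  battery
0  dock        6
1  roof       19
Finally, max of column 'battery' = 19.

19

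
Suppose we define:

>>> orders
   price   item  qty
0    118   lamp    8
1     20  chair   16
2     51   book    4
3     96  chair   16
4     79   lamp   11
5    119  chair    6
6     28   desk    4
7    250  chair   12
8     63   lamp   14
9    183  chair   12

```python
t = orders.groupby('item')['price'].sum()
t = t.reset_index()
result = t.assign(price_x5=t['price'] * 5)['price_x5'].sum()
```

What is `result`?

5035

group by item, sum of price:
item
book      51
chair    668
desk      28
lamp     260
Name: price, dtype: int64
reset_index():
    item  price
0   book     51
1  chair    668
2   desk     28
3   lamp    260
add column price_x5 = t['price'] * 5:
    item  price  price_x5
0   book     51       255
1  chair    668      3340
2   desk     28       140
3   lamp    260      1300
Taking the sum of column 'price_x5' gives 5035.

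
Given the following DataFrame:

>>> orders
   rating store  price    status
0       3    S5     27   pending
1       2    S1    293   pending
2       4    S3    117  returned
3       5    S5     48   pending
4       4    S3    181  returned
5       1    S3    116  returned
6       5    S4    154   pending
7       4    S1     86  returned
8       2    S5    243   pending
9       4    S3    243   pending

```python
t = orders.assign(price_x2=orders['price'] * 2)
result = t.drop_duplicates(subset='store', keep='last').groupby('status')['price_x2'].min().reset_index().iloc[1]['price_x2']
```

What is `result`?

add column price_x2 = orders['price'] * 2:
   rating store  price    status  price_x2
0       3    S5     27   pending        54
1       2    S1    293   pending       586
2       4    S3    117  returned       234
3       5    S5     48   pending        96
4       4    S3    181  returned       362
5       1    S3    116  returned       232
6       5    S4    154   pending       308
7       4    S1     86  returned       172
8       2    S5    243   pending       486
9       4    S3    243   pending       486
drop duplicate store (keep=last):
   rating store  price    status  price_x2
6       5    S4    154   pending       308
7       4    S1     86  returned       172
8       2    S5    243   pending       486
9       4    S3    243   pending       486
group by status, min of price_x2:
status
pending     308
returned    172
Name: price_x2, dtype: int64
reset_index():
     status  price_x2
0   pending       308
1  returned       172
Then the value at position 1, column 'price_x2': 172

172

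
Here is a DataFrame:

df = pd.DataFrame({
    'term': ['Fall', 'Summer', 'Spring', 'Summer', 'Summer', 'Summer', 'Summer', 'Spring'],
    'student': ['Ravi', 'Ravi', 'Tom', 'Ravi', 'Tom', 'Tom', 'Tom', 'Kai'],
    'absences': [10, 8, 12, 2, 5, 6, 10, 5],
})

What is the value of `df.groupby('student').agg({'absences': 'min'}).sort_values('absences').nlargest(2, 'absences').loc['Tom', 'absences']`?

5

group by student, min of absences:
         absences
student          
Kai             5
Ravi            2
Tom             5
sort by absences:
         absences
student          
Ravi            2
Kai             5
Tom             5
take 2 rows with largest absences:
         absences
student          
Kai             5
Tom             5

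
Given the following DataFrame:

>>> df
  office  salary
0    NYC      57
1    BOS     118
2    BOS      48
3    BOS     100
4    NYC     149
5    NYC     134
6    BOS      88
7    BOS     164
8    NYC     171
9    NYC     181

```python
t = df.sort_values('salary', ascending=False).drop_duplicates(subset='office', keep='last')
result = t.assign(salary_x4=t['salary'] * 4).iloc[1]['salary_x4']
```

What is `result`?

sort by salary descending:
  office  salary
9    NYC     181
8    NYC     171
7    BOS     164
4    NYC     149
5    NYC     134
1    BOS     118
3    BOS     100
6    BOS      88
0    NYC      57
2    BOS      48
drop duplicate office (keep=last):
  office  salary
0    NYC      57
2    BOS      48
add column salary_x4 = t['salary'] * 4:
  office  salary  salary_x4
0    NYC      57        228
2    BOS      48        192
So iloc[1]['salary_x4'] = 192.

192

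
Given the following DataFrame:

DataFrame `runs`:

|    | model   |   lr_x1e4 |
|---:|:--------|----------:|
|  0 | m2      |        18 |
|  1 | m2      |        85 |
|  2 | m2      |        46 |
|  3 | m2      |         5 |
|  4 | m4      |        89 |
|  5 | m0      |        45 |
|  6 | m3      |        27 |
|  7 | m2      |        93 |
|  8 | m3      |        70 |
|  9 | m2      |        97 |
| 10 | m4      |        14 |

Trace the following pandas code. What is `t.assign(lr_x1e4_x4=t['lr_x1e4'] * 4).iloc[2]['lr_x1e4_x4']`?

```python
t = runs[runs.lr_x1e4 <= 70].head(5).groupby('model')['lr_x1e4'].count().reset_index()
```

4

filter rows where lr_x1e4 <= 70:
   model  lr_x1e4
0     m2       18
2     m2       46
3     m2        5
5     m0       45
6     m3       27
8     m3       70
10    m4       14
take first 5 rows:
  model  lr_x1e4
0    m2       18
2    m2       46
3    m2        5
5    m0       45
6    m3       27
group by model, count of lr_x1e4:
model
m0    1
m2    3
m3    1
Name: lr_x1e4, dtype: int64
reset_index():
  model  lr_x1e4
0    m0        1
1    m2        3
2    m3        1
add column lr_x1e4_x4 = t['lr_x1e4'] * 4:
  model  lr_x1e4  lr_x1e4_x4
0    m0        1           4
1    m2        3          12
2    m3        1           4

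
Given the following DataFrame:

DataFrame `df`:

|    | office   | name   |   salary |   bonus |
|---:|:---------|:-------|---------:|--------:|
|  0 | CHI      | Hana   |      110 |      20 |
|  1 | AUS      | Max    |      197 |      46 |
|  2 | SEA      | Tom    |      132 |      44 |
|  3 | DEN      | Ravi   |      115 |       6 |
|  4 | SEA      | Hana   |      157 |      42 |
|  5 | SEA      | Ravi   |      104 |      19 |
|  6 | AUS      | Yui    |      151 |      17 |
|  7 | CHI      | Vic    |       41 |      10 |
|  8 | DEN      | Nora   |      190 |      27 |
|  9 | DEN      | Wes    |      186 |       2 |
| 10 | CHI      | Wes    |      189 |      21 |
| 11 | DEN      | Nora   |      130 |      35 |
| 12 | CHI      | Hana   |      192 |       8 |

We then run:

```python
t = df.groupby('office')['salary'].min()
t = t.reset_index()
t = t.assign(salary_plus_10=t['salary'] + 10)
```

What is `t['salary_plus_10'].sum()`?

451

group by office, min of salary:
office
AUS    151
CHI     41
DEN    115
SEA    104
Name: salary, dtype: int64
reset_index():
  office  salary
0    AUS     151
1    CHI      41
2    DEN     115
3    SEA     104
add column salary_plus_10 = t['salary'] + 10:
  office  salary  salary_plus_10
0    AUS     151             161
1    CHI      41              51
2    DEN     115             125
3    SEA     104             114
So sum() = 451.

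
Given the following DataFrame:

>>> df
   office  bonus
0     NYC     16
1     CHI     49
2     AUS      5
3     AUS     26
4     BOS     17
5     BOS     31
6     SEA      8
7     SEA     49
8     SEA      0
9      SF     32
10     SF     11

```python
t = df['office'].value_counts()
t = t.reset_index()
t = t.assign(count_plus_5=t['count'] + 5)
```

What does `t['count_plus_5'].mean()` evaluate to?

value_counts of office:
office
SEA    3
AUS    2
BOS    2
SF     2
NYC    1
CHI    1
Name: count, dtype: int64
reset_index():
  office  count
0    SEA      3
1    AUS      2
2    BOS      2
3     SF      2
4    NYC      1
5    CHI      1
add column count_plus_5 = t['count'] + 5:
  office  count  count_plus_5
0    SEA      3             8
1    AUS      2             7
2    BOS      2             7
3     SF      2             7
4    NYC      1             6
5    CHI      1             6
Hence 6.83333333333.

6.83333333333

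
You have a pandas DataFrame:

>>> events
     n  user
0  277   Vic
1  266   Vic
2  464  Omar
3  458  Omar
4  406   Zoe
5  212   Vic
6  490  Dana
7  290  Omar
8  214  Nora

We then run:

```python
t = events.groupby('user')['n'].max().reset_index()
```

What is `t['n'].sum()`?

1851

group by user, max of n:
user
Dana    490
Nora    214
Omar    464
Vic     277
Zoe     406
Name: n, dtype: int64
reset_index():
   user    n
0  Dana  490
1  Nora  214
2  Omar  464
3   Vic  277
4   Zoe  406
sum of column 'n' → 1851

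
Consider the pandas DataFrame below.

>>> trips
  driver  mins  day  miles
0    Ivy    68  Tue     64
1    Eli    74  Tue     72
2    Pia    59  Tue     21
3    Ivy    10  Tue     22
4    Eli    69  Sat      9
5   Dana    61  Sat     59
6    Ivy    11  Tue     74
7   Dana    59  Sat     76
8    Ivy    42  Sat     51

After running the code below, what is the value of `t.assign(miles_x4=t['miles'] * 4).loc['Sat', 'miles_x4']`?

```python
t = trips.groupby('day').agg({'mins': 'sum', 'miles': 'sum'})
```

group by day: sum(mins), sum(miles):
     mins  miles
day             
Sat   231    195
Tue   222    253
add column miles_x4 = t['miles'] * 4:
     mins  miles  miles_x4
day                       
Sat   231    195       780
Tue   222    253      1012
Then the value at row 'Sat', column 'miles_x4': 780

780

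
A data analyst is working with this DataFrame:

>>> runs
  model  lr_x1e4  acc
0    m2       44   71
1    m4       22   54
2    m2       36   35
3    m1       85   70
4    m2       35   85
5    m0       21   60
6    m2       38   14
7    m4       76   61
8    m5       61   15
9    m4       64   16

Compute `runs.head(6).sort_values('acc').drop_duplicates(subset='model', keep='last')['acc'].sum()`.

take first 6 rows:
  model  lr_x1e4  acc
0    m2       44   71
1    m4       22   54
2    m2       36   35
3    m1       85   70
4    m2       35   85
5    m0       21   60
sort by acc:
  model  lr_x1e4  acc
2    m2       36   35
1    m4       22   54
5    m0       21   60
3    m1       85   70
0    m2       44   71
4    m2       35   85
drop duplicate model (keep=last):
  model  lr_x1e4  acc
1    m4       22   54
5    m0       21   60
3    m1       85   70
4    m2       35   85

269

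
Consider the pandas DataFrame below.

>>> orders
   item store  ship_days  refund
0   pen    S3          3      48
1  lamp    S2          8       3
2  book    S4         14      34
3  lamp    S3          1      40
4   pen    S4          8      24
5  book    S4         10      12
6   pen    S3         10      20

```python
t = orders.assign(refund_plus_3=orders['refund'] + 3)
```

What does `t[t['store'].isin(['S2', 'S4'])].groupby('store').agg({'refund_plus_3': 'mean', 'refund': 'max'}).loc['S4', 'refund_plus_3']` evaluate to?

add column refund_plus_3 = orders['refund'] + 3:
   item store  ship_days  refund  refund_plus_3
0   pen    S3          3      48             51
1  lamp    S2          8       3              6
2  book    S4         14      34             37
3  lamp    S3          1      40             43
4   pen    S4          8      24             27
5  book    S4         10      12             15
6   pen    S3         10      20             23
filter rows where store in ['S2', 'S4']:
   item store  ship_days  refund  refund_plus_3
1  lamp    S2          8       3              6
2  book    S4         14      34             37
4   pen    S4          8      24             27
5  book    S4         10      12             15
group by store: mean(refund_plus_3), max(refund):
       refund_plus_3  refund
store                       
S2          6.000000       3
S4         26.333333      34
Reading off the value at row 'S4', column 'refund_plus_3', we get 26.3333333333.

26.3333333333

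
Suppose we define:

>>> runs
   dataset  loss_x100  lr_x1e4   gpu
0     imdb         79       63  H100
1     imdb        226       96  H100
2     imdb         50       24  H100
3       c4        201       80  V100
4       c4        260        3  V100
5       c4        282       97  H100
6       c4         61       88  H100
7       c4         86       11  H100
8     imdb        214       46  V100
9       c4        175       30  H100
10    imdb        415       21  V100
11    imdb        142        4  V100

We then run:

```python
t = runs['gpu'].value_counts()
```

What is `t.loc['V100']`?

value_counts of gpu:
gpu
H100    7
V100    5
Name: count, dtype: int64
Taking the value at index 'V100' gives 5.

5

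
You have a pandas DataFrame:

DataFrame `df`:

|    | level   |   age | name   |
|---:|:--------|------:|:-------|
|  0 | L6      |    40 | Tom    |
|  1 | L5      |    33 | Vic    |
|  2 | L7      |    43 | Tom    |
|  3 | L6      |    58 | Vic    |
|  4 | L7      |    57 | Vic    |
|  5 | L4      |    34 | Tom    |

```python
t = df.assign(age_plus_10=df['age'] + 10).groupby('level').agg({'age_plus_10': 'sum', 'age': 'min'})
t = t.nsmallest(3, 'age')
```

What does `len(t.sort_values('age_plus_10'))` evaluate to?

add column age_plus_10 = df['age'] + 10:
  level  age name  age_plus_10
0    L6   40  Tom           50
1    L5   33  Vic           43
2    L7   43  Tom           53
3    L6   58  Vic           68
4    L7   57  Vic           67
5    L4   34  Tom           44
group by level: sum(age_plus_10), min(age):
       age_plus_10  age
level                  
L4              44   34
L5              43   33
L6             118   40
L7             120   43
take 3 rows with smallest age:
       age_plus_10  age
level                  
L5              43   33
L4              44   34
L6             118   40
sort by age_plus_10:
       age_plus_10  age
level                  
L5              43   33
L4              44   34
L6             118   40
The number of rows is 3.

3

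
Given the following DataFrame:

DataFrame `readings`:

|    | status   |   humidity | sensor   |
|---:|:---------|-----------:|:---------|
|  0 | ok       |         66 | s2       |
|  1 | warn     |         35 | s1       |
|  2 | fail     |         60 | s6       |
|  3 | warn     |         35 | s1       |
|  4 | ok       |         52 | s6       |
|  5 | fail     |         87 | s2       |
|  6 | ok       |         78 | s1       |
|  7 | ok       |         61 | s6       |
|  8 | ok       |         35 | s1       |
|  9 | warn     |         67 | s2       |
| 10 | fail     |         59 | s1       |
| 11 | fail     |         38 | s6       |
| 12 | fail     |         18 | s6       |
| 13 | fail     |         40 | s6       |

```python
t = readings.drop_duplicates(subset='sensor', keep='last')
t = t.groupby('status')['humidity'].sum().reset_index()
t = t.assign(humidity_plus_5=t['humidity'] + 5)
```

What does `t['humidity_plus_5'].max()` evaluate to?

104

drop duplicate sensor (keep=last):
   status  humidity sensor
9    warn        67     s2
10   fail        59     s1
13   fail        40     s6
group by status, sum of humidity:
status
fail    99
warn    67
Name: humidity, dtype: int64
reset_index():
  status  humidity
0   fail        99
1   warn        67
add column humidity_plus_5 = t['humidity'] + 5:
  status  humidity  humidity_plus_5
0   fail        99              104
1   warn        67               72
The max of column 'humidity_plus_5' is 104.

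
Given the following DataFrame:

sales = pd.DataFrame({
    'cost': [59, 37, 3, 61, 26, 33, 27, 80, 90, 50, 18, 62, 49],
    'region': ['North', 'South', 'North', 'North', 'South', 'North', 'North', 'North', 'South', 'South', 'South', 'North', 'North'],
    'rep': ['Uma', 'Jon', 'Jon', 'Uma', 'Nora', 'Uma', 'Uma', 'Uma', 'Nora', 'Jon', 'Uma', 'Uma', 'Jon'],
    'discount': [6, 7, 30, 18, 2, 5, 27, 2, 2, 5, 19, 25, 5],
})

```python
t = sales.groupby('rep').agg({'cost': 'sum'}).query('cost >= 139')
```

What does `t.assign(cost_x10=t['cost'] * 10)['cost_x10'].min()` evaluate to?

1390

group by rep, sum of cost:
      cost
rep       
Jon    139
Nora   116
Uma    340
filter rows where cost >= 139:
     cost
rep      
Jon   139
Uma   340
add column cost_x10 = t['cost'] * 10:
     cost  cost_x10
rep                
Jon   139      1390
Uma   340      3400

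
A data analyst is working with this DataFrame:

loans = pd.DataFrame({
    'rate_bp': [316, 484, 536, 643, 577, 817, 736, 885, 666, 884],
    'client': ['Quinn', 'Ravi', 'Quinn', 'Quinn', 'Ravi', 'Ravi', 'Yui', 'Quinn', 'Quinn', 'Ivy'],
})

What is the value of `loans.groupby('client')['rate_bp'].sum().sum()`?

group by client, sum of rate_bp:
client
Ivy       884
Quinn    3046
Ravi     1878
Yui       736
Name: rate_bp, dtype: int64
Reading off the sum of the resulting series, we get 6544.

6544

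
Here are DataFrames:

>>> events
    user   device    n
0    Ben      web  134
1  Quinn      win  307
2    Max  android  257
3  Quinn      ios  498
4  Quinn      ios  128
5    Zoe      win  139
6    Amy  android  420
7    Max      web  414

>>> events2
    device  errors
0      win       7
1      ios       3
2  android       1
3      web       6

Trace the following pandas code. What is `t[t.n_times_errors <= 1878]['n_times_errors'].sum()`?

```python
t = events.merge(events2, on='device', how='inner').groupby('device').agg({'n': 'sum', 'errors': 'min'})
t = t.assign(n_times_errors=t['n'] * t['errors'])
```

2555

merge on 'device' (how='inner') → 8 rows:
    user   device    n  errors
0    Ben      web  134       6
1  Quinn      win  307       7
2    Max  android  257       1
3  Quinn      ios  498       3
4  Quinn      ios  128       3
5    Zoe      win  139       7
6    Amy  android  420       1
7    Max      web  414       6
group by device: sum(n), min(errors):
           n  errors
device              
android  677       1
ios      626       3
web      548       6
win      446       7
add column n_times_errors = t['n'] * t['errors']:
           n  errors  n_times_errors
device                              
android  677       1             677
ios      626       3            1878
web      548       6            3288
win      446       7            3122
filter rows where n_times_errors <= 1878:
           n  errors  n_times_errors
device                              
android  677       1             677
ios      626       3            1878
Hence 2555.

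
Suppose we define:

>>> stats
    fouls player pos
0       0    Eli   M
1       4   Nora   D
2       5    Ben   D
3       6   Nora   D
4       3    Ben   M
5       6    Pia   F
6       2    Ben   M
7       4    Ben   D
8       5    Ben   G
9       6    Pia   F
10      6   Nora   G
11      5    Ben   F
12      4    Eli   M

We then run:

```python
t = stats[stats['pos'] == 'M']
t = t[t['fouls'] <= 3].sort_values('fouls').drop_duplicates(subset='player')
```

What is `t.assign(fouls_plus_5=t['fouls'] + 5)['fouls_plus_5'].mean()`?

filter rows where pos == 'M':
    fouls player pos
0       0    Eli   M
4       3    Ben   M
6       2    Ben   M
12      4    Eli   M
filter rows where fouls <= 3:
   fouls player pos
0      0    Eli   M
4      3    Ben   M
6      2    Ben   M
sort by fouls:
   fouls player pos
0      0    Eli   M
6      2    Ben   M
4      3    Ben   M
drop duplicate player (keep=first):
   fouls player pos
0      0    Eli   M
6      2    Ben   M
add column fouls_plus_5 = t['fouls'] + 5:
   fouls player pos  fouls_plus_5
0      0    Eli   M             5
6      2    Ben   M             7
Taking the mean of column 'fouls_plus_5' gives 6.0.

6.0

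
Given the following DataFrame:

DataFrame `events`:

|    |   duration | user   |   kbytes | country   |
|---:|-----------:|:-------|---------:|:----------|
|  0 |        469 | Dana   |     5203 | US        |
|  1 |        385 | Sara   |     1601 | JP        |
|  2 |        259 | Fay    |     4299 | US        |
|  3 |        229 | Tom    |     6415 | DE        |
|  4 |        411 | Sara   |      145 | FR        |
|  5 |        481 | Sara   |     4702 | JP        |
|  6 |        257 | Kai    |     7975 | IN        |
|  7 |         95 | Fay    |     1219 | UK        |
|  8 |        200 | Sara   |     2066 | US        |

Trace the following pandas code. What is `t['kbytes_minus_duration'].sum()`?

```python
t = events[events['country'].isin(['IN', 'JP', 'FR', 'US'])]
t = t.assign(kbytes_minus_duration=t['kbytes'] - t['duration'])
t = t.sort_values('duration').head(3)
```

filter rows where country in ['IN', 'JP', 'FR', 'US']:
   duration  user  kbytes country
0       469  Dana    5203      US
1       385  Sara    1601      JP
2       259   Fay    4299      US
4       411  Sara     145      FR
5       481  Sara    4702      JP
6       257   Kai    7975      IN
8       200  Sara    2066      US
add column kbytes_minus_duration = t['kbytes'] - t['duration']:
   duration  user  kbytes country  kbytes_minus_duration
0       469  Dana    5203      US                   4734
1       385  Sara    1601      JP                   1216
2       259   Fay    4299      US                   4040
4       411  Sara     145      FR                   -266
5       481  Sara    4702      JP                   4221
6       257   Kai    7975      IN                   7718
8       200  Sara    2066      US                   1866
sort by duration:
   duration  user  kbytes country  kbytes_minus_duration
8       200  Sara    2066      US                   1866
6       257   Kai    7975      IN                   7718
2       259   Fay    4299      US                   4040
1       385  Sara    1601      JP                   1216
4       411  Sara     145      FR                   -266
0       469  Dana    5203      US                   4734
5       481  Sara    4702      JP                   4221
take first 3 rows:
   duration  user  kbytes country  kbytes_minus_duration
8       200  Sara    2066      US                   1866
6       257   Kai    7975      IN                   7718
2       259   Fay    4299      US                   4040
sum of column 'kbytes_minus_duration' → 13624

13624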